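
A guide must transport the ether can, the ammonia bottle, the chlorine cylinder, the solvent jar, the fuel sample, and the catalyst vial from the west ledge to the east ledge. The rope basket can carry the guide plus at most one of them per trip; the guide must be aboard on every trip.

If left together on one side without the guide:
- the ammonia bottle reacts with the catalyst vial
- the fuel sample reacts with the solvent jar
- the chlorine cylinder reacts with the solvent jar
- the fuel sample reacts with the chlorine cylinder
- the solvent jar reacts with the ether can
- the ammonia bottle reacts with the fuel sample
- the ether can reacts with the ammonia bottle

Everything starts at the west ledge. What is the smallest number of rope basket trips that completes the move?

Whatever the first load, the items left behind include a forbidden pair without the guide. No opening move is safe, so no plan exists.

impossible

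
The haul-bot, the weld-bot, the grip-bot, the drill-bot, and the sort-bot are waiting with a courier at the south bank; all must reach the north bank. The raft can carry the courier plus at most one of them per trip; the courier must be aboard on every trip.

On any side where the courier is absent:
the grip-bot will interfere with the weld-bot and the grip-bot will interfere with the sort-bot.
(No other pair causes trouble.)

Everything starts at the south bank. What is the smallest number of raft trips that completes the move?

Counting alone: the courier can take at most 1 across per trip to the north bank, so moving all 5 needs at least 5 loaded trips out, with a return between consecutive ones — at least 9 crossings.
The safety rule pushes this higher. Following every safe sequence of crossings, the most of the 5 that can be at the north bank as the raft arrives there on crossing 9 is 4 — never all 5.
So no plan with fewer than 11 crossings exists, and this one achieves 11:
1. Courier goes to the north bank with the grip-bot.  [the south bank: the drill-bot, the haul-bot, the sort-bot, the weld-bot | the north bank: the grip-bot]
2. Courier goes back to the south bank alone.  [the south bank: the drill-bot, the haul-bot, the sort-bot, the weld-bot | the north bank: the grip-bot]
3. Courier goes to the north bank with the haul-bot.  [the south bank: the drill-bot, the sort-bot, the weld-bot | the north bank: the grip-bot, the haul-bot]
4. Courier goes back to the south bank alone.  [the south bank: the drill-bot, the sort-bot, the weld-bot | the north bank: the grip-bot, the haul-bot]
5. Courier goes to the north bank with the weld-bot.  [the south bank: the drill-bot, the sort-bot | the north bank: the grip-bot, the haul-bot, the weld-bot]
6. Courier goes back to the south bank with the grip-bot.  [the south bank: the drill-bot, the grip-bot, the sort-bot | the north bank: the haul-bot, the weld-bot]
7. Courier goes to the north bank with the sort-bot.  [the south bank: the drill-bot, the grip-bot | the north bank: the haul-bot, the sort-bot, the weld-bot]
8. Courier goes back to the south bank alone.  [the south bank: the drill-bot, the grip-bot | the north bank: the haul-bot, the sort-bot, the weld-bot]
9. Courier goes to the north bank with the drill-bot.  [the south bank: the grip-bot | the north bank: the drill-bot, the haul-bot, the sort-bot, the weld-bot]
10. Courier goes back to the south bank alone.  [the south bank: the grip-bot | the north bank: the drill-bot, the haul-bot, the sort-bot, the weld-bot]
11. Courier goes to the north bank with the grip-bot.  [the south bank: — | the north bank: the drill-bot, the grip-bot, the haul-bot, the sort-bot, the weld-bot]

11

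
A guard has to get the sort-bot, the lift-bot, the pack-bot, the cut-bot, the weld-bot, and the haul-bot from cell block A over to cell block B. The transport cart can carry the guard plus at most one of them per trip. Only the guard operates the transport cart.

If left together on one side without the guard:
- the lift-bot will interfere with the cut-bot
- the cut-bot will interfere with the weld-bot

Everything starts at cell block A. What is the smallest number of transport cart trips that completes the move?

13

Counting alone: the guard can take at most 1 across per trip to cell block B, so moving all 6 needs at least 6 loaded trips out, with a return between consecutive ones — at least 11 crossings.
The safety rule pushes this higher. Following every safe sequence of crossings, the most of the 6 that can be at cell block B as the transport cart arrives there on crossing 11 is 5 — never all 6.
So no plan with fewer than 13 crossings exists, and this one achieves 13:
1. Guard goes to cell block B with the cut-bot.  [cell block A: the haul-bot, the lift-bot, the pack-bot, the sort-bot, the weld-bot | cell block B: the cut-bot]
2. Guard goes back to cell block A alone.  [cell block A: the haul-bot, the lift-bot, the pack-bot, the sort-bot, the weld-bot | cell block B: the cut-bot]
3. Guard goes to cell block B with the sort-bot.  [cell block A: the haul-bot, the lift-bot, the pack-bot, the weld-bot | cell block B: the cut-bot, the sort-bot]
4. Guard goes back to cell block A alone.  [cell block A: the haul-bot, the lift-bot, the pack-bot, the weld-bot | cell block B: the cut-bot, the sort-bot]
5. Guard goes to cell block B with the lift-bot.  [cell block A: the haul-bot, the pack-bot, the weld-bot | cell block B: the cut-bot, the lift-bot, the sort-bot]
6. Guard goes back to cell block A with the cut-bot.  [cell block A: the cut-bot, the haul-bot, the pack-bot, the weld-bot | cell block B: the lift-bot, the sort-bot]
7. Guard goes to cell block B with the weld-bot.  [cell block A: the cut-bot, the haul-bot, the pack-bot | cell block B: the lift-bot, the sort-bot, the weld-bot]
8. Guard goes back to cell block A alone.  [cell block A: the cut-bot, the haul-bot, the pack-bot | cell block B: the lift-bot, the sort-bot, the weld-bot]
9. Guard goes to cell block B with the pack-bot.  [cell block A: the cut-bot, the haul-bot | cell block B: the lift-bot, the pack-bot, the sort-bot, the weld-bot]
10. Guard goes back to cell block A alone.  [cell block A: the cut-bot, the haul-bot | cell block B: the lift-bot, the pack-bot, the sort-bot, the weld-bot]
11. Guard goes to cell block B with the haul-bot.  [cell block A: the cut-bot | cell block B: the haul-bot, the lift-bot, the pack-bot, the sort-bot, the weld-bot]
12. Guard goes back to cell block A alone.  [cell block A: the cut-bot | cell block B: the haul-bot, the lift-bot, the pack-bot, the sort-bot, the weld-bot]
13. Guard goes to cell block B with the cut-bot.  [cell block A: — | cell block B: the cut-bot, the haul-bot, the lift-bot, the pack-bot, the sort-bot, the weld-bot]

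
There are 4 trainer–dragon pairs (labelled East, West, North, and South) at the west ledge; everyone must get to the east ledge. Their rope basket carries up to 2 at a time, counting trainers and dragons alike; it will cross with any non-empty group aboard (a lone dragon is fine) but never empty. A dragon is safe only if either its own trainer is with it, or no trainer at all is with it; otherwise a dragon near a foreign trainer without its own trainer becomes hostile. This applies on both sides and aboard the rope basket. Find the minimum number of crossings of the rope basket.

Following every safe sequence of crossings from the start, the most of the 8 that can be at the east ledge as the rope basket arrives there on crossings 1, 3, 5 is 2, 3, 4 respectively; the best ever achieved is 4 of 8.
From crossing 7 on, no configuration arises that was not already reachable earlier: only 44 distinct safe configurations (who is on which side, and where the rope basket is) can ever be reached, none of them has everyone across, and every continuation just revisits them. So no valid plan exists.

impossible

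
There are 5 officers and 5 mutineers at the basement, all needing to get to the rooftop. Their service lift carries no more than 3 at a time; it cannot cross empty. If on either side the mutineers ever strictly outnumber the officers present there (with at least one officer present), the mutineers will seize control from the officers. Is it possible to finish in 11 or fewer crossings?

Yes — this plan uses 11 crossings (≤ 11):
1. 2 mutineers → the rooftop.  (the basement: 5O 3M; the rooftop: 0O 2M)
2. 1 mutineer ← the basement.  (the basement: 5O 4M; the rooftop: 0O 1M)
3. 3 mutineers → the rooftop.  (the basement: 5O 1M; the rooftop: 0O 4M)
4. 1 mutineer ← the basement.  (the basement: 5O 2M; the rooftop: 0O 3M)
5. 3 officers → the rooftop.  (the basement: 2O 2M; the rooftop: 3O 3M)
6. 1 officer and 1 mutineer ← the basement.  (the basement: 3O 3M; the rooftop: 2O 2M)
7. 3 officers → the rooftop.  (the basement: 0O 3M; the rooftop: 5O 2M)
8. 1 mutineer ← the basement.  (the basement: 0O 4M; the rooftop: 5O 1M)
9. 2 mutineers → the rooftop.  (the basement: 0O 2M; the rooftop: 5O 3M)
10. 1 mutineer ← the basement.  (the basement: 0O 3M; the rooftop: 5O 2M)
11. 3 mutineers → the rooftop.  (the basement: 0O 0M; the rooftop: 5O 5M)

Yes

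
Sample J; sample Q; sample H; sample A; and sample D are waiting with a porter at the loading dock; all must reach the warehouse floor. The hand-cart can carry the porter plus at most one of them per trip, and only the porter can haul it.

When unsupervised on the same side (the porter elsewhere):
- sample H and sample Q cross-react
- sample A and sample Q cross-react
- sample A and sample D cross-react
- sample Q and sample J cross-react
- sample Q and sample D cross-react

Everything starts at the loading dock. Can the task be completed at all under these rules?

No

Whatever the first load, the items left behind include a forbidden pair without the porter. No opening move is safe, so no plan exists.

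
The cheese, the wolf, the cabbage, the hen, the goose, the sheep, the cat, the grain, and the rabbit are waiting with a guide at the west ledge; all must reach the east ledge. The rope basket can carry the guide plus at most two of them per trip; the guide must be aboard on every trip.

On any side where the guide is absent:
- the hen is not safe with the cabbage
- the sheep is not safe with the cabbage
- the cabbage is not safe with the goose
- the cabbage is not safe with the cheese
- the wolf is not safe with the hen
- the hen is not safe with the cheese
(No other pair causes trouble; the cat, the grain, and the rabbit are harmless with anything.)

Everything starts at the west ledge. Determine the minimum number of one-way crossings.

Counting alone: the guide can take at most 2 across per trip to the east ledge, so moving all 9 needs at least 5 loaded trips out, with a return between consecutive ones — at least 9 crossings.
The safety rule pushes this higher. Following every safe sequence of crossings, the most of the 9 that can be at the east ledge as the rope basket arrives there on crossings 9, 11, 13 is 6, 7, 8 respectively — never all 9.
So no plan with fewer than 15 crossings exists, and this one achieves 15:
1. Guide goes to the east ledge with the cabbage and the hen.
2. Guide goes back to the west ledge with the cabbage.
3. Guide goes to the east ledge with the cabbage and the wolf.
4. Guide goes back to the west ledge with the hen.
5. Guide goes to the east ledge with the cheese and the goose.
6. Guide goes back to the west ledge with the cabbage.
7. Guide goes to the east ledge with the cabbage and the sheep.
8. Guide goes back to the west ledge with the cabbage.
9. Guide goes to the east ledge with the cabbage and the cat.
10. Guide goes back to the west ledge with the cabbage.
11. Guide goes to the east ledge with the cabbage and the grain.
12. Guide goes back to the west ledge with the cabbage.
13. Guide goes to the east ledge with the cabbage and the rabbit.
14. Guide goes back to the west ledge with the cabbage.
15. Guide goes to the east ledge with the cabbage and the hen.

15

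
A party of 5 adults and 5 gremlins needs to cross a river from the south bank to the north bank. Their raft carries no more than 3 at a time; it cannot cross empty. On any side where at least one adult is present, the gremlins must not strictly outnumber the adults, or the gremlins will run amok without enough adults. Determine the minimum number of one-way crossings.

Counting alone: each trip to the north bank takes at most 3 across and each return brings at least 1 back, so after t trips out (and t−1 returns) at most 3t − (t−1) of the 10 are across; that first reaches 10 at t = 5, so at least 9 crossings are needed.
The safety rule pushes this higher. Following every safe sequence of crossings, the most of the 10 that can be at the north bank as the raft arrives there on crossing 9 is 9 — never all 10.
So no plan with fewer than 11 crossings exists, and this one achieves 11:
1. 2 gremlins → the north bank.  (the south bank: 5A 3G; the north bank: 0A 2G)
2. 1 gremlin ← the south bank.  (the south bank: 5A 4G; the north bank: 0A 1G)
3. 3 gremlins → the north bank.  (the south bank: 5A 1G; the north bank: 0A 4G)
4. 1 gremlin ← the south bank.  (the south bank: 5A 2G; the north bank: 0A 3G)
5. 3 adults → the north bank.  (the south bank: 2A 2G; the north bank: 3A 3G)
6. 1 adult and 1 gremlin ← the south bank.  (the south bank: 3A 3G; the north bank: 2A 2G)
7. 3 adults → the north bank.  (the south bank: 0A 3G; the north bank: 5A 2G)
8. 1 gremlin ← the south bank.  (the south bank: 0A 4G; the north bank: 5A 1G)
9. 2 gremlins → the north bank.  (the south bank: 0A 2G; the north bank: 5A 3G)
10. 1 gremlin ← the south bank.  (the south bank: 0A 3G; the north bank: 5A 2G)
11. 3 gremlins → the north bank.  (the south bank: 0A 0G; the north bank: 5A 5G)

11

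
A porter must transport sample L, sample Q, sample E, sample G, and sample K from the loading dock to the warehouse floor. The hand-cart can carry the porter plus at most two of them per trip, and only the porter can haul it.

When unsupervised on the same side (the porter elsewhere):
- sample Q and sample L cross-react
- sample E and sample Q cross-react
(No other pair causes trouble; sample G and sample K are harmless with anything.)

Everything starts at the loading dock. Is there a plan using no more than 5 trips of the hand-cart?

Yes — this plan uses 5 crossings (≤ 5):
1. Porter goes to the warehouse floor with sample Q.  [the loading dock: sample E, sample G, sample K, sample L | the warehouse floor: sample Q]
2. Porter goes back to the loading dock alone.  [the loading dock: sample E, sample G, sample K, sample L | the warehouse floor: sample Q]
3. Porter goes to the warehouse floor with sample G and sample K.  [the loading dock: sample E, sample L | the warehouse floor: sample G, sample K, sample Q]
4. Porter goes back to the loading dock alone.  [the loading dock: sample E, sample L | the warehouse floor: sample G, sample K, sample Q]
5. Porter goes to the warehouse floor with sample E and sample L.  [the loading dock: — | the warehouse floor: sample E, sample G, sample K, sample L, sample Q]

Yes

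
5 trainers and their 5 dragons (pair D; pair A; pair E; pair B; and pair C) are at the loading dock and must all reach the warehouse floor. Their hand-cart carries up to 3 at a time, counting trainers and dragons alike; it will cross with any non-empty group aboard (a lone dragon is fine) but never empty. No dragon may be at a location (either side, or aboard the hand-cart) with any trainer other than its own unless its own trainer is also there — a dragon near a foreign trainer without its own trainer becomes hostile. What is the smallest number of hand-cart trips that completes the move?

11

Counting alone: each trip to the warehouse floor takes at most 3 across and each return brings at least 1 back, so after t trips out (and t−1 returns) at most 3t − (t−1) of the 10 are across; that first reaches 10 at t = 5, so at least 9 crossings are needed.
The safety rule pushes this higher. Following every safe sequence of crossings, the most of the 10 that can be at the warehouse floor as the hand-cart arrives there on crossing 9 is 9 — never all 10.
So no plan with fewer than 11 crossings exists, and this one achieves 11:
1. dragon D and trainer D cross → the warehouse floor.
2. trainer D crosses ← the loading dock.
3. dragon A, dragon B, and dragon E cross → the warehouse floor.
4. dragon D crosses ← the loading dock.
5. trainer A, trainer B, and trainer E cross → the warehouse floor.
6. dragon A and trainer A cross ← the loading dock.
7. trainer A, trainer C, and trainer D cross → the warehouse floor.
8. dragon E crosses ← the loading dock.
9. dragon A and dragon D cross → the warehouse floor.
10. dragon D crosses ← the loading dock.
11. dragon C, dragon D, and dragon E cross → the warehouse floor.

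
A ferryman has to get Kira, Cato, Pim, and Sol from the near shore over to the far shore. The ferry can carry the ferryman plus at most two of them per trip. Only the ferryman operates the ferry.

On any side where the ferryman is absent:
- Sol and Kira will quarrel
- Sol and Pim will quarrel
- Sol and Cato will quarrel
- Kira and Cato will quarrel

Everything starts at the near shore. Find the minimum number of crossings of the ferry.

5

Counting alone: the ferryman can take at most 2 across per trip to the far shore, so moving all 4 needs at least 2 loaded trips out, with a return between consecutive ones — at least 3 crossings.
The safety rule pushes this higher. Following every safe sequence of crossings, the most of the 4 that can be at the far shore as the ferry arrives there on crossing 3 is 3 — never all 4.
So no plan with fewer than 5 crossings exists, and this one achieves 5:
1. Ferryman goes to the far shore with Kira and Sol.  [the near shore: Cato, Pim | the far shore: Kira, Sol]
2. Ferryman goes back to the near shore with Kira.  [the near shore: Cato, Kira, Pim | the far shore: Sol]
3. Ferryman goes to the far shore with Kira and Pim.  [the near shore: Cato | the far shore: Kira, Pim, Sol]
4. Ferryman goes back to the near shore with Sol.  [the near shore: Cato, Sol | the far shore: Kira, Pim]
5. Ferryman goes to the far shore with Cato and Sol.  [the near shore: — | the far shore: Cato, Kira, Pim, Sol]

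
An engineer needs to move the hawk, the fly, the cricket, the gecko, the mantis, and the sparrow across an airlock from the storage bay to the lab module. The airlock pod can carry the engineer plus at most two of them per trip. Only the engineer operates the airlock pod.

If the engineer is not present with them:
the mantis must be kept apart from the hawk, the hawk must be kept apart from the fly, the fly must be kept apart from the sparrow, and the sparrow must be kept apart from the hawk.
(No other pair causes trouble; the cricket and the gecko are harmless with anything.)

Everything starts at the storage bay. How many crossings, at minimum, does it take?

9

Counting alone: the engineer can take at most 2 across per trip to the lab module, so moving all 6 needs at least 3 loaded trips out, with a return between consecutive ones — at least 5 crossings.
The safety rule pushes this higher. Following every safe sequence of crossings, the most of the 6 that can be at the lab module as the airlock pod arrives there on crossings 5, 7 is 4, 5 respectively — never all 6.
So no plan with fewer than 9 crossings exists, and this one achieves 9:
1. Engineer goes to the lab module with the fly and the hawk.
2. Engineer goes back to the storage bay with the hawk.
3. Engineer goes to the lab module with the cricket and the hawk.
4. Engineer goes back to the storage bay with the hawk.
5. Engineer goes to the lab module with the gecko and the hawk.
6. Engineer goes back to the storage bay with the hawk.
7. Engineer goes to the lab module with the hawk and the mantis.
8. Engineer goes back to the storage bay with the hawk.
9. Engineer goes to the lab module with the hawk and the sparrow.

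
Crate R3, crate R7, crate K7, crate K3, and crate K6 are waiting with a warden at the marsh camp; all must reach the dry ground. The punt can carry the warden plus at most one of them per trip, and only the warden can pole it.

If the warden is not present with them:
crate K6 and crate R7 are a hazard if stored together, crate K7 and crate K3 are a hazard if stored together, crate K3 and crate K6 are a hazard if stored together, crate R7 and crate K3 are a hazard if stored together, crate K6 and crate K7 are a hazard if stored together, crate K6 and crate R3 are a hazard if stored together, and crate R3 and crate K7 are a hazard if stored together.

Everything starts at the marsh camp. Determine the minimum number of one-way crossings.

impossible

Whatever the first load, the items left behind include a forbidden pair without the warden. No opening move is safe, so no plan exists.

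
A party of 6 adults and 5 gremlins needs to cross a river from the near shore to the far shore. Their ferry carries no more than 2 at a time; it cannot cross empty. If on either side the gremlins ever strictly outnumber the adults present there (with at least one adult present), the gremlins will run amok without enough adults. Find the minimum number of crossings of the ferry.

Counting alone: each trip to the far shore takes at most 2 across and each return brings at least 1 back, so after t trips out (and t−1 returns) at most 2t − (t−1) of the 11 are across; that first reaches 11 at t = 10, so at least 19 crossings are needed.
The plan below uses exactly 19 crossings, so it is optimal:
1. 2 gremlins → the far shore.  (the near shore: 6A 3G; the far shore: 0A 2G)
2. 1 gremlin ← the near shore.  (the near shore: 6A 4G; the far shore: 0A 1G)
3. 2 gremlins → the far shore.  (the near shore: 6A 2G; the far shore: 0A 3G)
4. 1 gremlin ← the near shore.  (the near shore: 6A 3G; the far shore: 0A 2G)
5. 2 adults → the far shore.  (the near shore: 4A 3G; the far shore: 2A 2G)
6. 1 gremlin ← the near shore.  (the near shore: 4A 4G; the far shore: 2A 1G)
7. 1 adult and 1 gremlin → the far shore.  (the near shore: 3A 3G; the far shore: 3A 2G)
8. 1 adult ← the near shore.  (the near shore: 4A 3G; the far shore: 2A 2G)
9. 1 adult and 1 gremlin → the far shore.  (the near shore: 3A 2G; the far shore: 3A 3G)
10. 1 gremlin ← the near shore.  (the near shore: 3A 3G; the far shore: 3A 2G)
11. 1 adult and 1 gremlin → the far shore.  (the near shore: 2A 2G; the far shore: 4A 3G)
12. 1 adult ← the near shore.  (the near shore: 3A 2G; the far shore: 3A 3G)
13. 1 adult and 1 gremlin → the far shore.  (the near shore: 2A 1G; the far shore: 4A 4G)
14. 1 gremlin ← the near shore.  (the near shore: 2A 2G; the far shore: 4A 3G)
15. 1 adult and 1 gremlin → the far shore.  (the near shore: 1A 1G; the far shore: 5A 4G)
16. 1 adult ← the near shore.  (the near shore: 2A 1G; the far shore: 4A 4G)
17. 1 adult and 1 gremlin → the far shore.  (the near shore: 1A 0G; the far shore: 5A 5G)
18. 1 gremlin ← the near shore.  (the near shore: 1A 1G; the far shore: 5A 4G)
19. 1 adult and 1 gremlin → the far shore.  (the near shore: 0A 0G; the far shore: 6A 5G)

19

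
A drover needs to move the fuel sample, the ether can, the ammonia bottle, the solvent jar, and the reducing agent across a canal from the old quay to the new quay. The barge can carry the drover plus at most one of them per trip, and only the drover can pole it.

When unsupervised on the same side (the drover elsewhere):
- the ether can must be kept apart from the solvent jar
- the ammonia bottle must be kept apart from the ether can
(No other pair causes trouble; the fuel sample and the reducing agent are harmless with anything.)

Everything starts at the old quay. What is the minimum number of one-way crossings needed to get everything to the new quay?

11

Counting alone: the drover can take at most 1 across per trip to the new quay, so moving all 5 needs at least 5 loaded trips out, with a return between consecutive ones — at least 9 crossings.
The safety rule pushes this higher. Following every safe sequence of crossings, the most of the 5 that can be at the new quay as the barge arrives there on crossing 9 is 4 — never all 5.
So no plan with fewer than 11 crossings exists, and this one achieves 11:
1. Drover goes to the new quay with the ether can.  [the old quay: the ammonia bottle, the fuel sample, the reducing agent, the solvent jar | the new quay: the ether can]
2. Drover goes back to the old quay alone.  [the old quay: the ammonia bottle, the fuel sample, the reducing agent, the solvent jar | the new quay: the ether can]
3. Drover goes to the new quay with the fuel sample.  [the old quay: the ammonia bottle, the reducing agent, the solvent jar | the new quay: the ether can, the fuel sample]
4. Drover goes back to the old quay alone.  [the old quay: the ammonia bottle, the reducing agent, the solvent jar | the new quay: the ether can, the fuel sample]
5. Drover goes to the new quay with the ammonia bottle.  [the old quay: the reducing agent, the solvent jar | the new quay: the ammonia bottle, the ether can, the fuel sample]
6. Drover goes back to the old quay with the ether can.  [the old quay: the ether can, the reducing agent, the solvent jar | the new quay: the ammonia bottle, the fuel sample]
7. Drover goes to the new quay with the solvent jar.  [the old quay: the ether can, the reducing agent | the new quay: the ammonia bottle, the fuel sample, the solvent jar]
8. Drover goes back to the old quay alone.  [the old quay: the ether can, the reducing agent | the new quay: the ammonia bottle, the fuel sample, the solvent jar]
9. Drover goes to the new quay with the reducing agent.  [the old quay: the ether can | the new quay: the ammonia bottle, the fuel sample, the reducing agent, the solvent jar]
10. Drover goes back to the old quay alone.  [the old quay: the ether can | the new quay: the ammonia bottle, the fuel sample, the reducing agent, the solvent jar]
11. Drover goes to the new quay with the ether can.  [the old quay: — | the new quay: the ammonia bottle, the ether can, the fuel sample, the reducing agent, the solvent jar]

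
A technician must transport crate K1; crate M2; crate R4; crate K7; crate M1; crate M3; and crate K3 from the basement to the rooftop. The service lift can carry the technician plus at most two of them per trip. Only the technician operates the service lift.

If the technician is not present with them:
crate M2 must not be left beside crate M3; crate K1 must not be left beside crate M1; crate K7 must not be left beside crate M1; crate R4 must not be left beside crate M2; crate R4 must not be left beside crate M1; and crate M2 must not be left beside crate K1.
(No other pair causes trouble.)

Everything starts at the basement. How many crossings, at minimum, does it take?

9

Counting alone: the technician can take at most 2 across per trip to the rooftop, so moving all 7 needs at least 4 loaded trips out, with a return between consecutive ones — at least 7 crossings.
The safety rule pushes this higher. Following every safe sequence of crossings, the most of the 7 that can be at the rooftop as the service lift arrives there on crossing 7 is 6 — never all 7.
So no plan with fewer than 9 crossings exists, and this one achieves 9:
1. Technician goes to the rooftop with crate M1 and crate M2.
2. Technician goes back to the basement alone.
3. Technician goes to the rooftop with crate K7.
4. Technician goes back to the basement with crate M1.
5. Technician goes to the rooftop with crate K1 and crate R4.
6. Technician goes back to the basement with crate M2.
7. Technician goes to the rooftop with crate K3 and crate M3.
8. Technician goes back to the basement alone.
9. Technician goes to the rooftop with crate M1 and crate M2.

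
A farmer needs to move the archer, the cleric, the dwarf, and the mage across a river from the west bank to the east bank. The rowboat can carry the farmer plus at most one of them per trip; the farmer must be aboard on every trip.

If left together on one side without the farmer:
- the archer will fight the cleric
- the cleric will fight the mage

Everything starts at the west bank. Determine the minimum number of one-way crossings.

Counting alone: the farmer can take at most 1 across per trip to the east bank, so moving all 4 needs at least 4 loaded trips out, with a return between consecutive ones — at least 7 crossings.
The safety rule pushes this higher. Following every safe sequence of crossings, the most of the 4 that can be at the east bank as the rowboat arrives there on crossing 7 is 3 — never all 4.
So no plan with fewer than 9 crossings exists, and this one achieves 9:
1. Farmer goes to the east bank with the cleric.
2. Farmer goes back to the west bank alone.
3. Farmer goes to the east bank with the archer.
4. Farmer goes back to the west bank with the cleric.
5. Farmer goes to the east bank with the mage.
6. Farmer goes back to the west bank alone.
7. Farmer goes to the east bank with the dwarf.
8. Farmer goes back to the west bank alone.
9. Farmer goes to the east bank with the cleric.

9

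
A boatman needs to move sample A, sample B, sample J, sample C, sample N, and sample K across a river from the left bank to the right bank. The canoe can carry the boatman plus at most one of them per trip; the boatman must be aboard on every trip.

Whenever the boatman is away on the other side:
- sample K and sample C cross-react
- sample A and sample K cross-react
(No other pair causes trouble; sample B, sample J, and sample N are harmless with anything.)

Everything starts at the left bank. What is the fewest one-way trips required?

Counting alone: the boatman can take at most 1 across per trip to the right bank, so moving all 6 needs at least 6 loaded trips out, with a return between consecutive ones — at least 11 crossings.
The safety rule pushes this higher. Following every safe sequence of crossings, the most of the 6 that can be at the right bank as the canoe arrives there on crossing 11 is 5 — never all 6.
So no plan with fewer than 13 crossings exists, and this one achieves 13:
1. Boatman goes to the right bank with sample K.  [the left bank: sample A, sample B, sample C, sample J, sample N | the right bank: sample K]
2. Boatman goes back to the left bank alone.  [the left bank: sample A, sample B, sample C, sample J, sample N | the right bank: sample K]
3. Boatman goes to the right bank with sample A.  [the left bank: sample B, sample C, sample J, sample N | the right bank: sample A, sample K]
4. Boatman goes back to the left bank with sample K.  [the left bank: sample B, sample C, sample J, sample K, sample N | the right bank: sample A]
5. Boatman goes to the right bank with sample C.  [the left bank: sample B, sample J, sample K, sample N | the right bank: sample A, sample C]
6. Boatman goes back to the left bank alone.  [the left bank: sample B, sample J, sample K, sample N | the right bank: sample A, sample C]
7. Boatman goes to the right bank with sample B.  [the left bank: sample J, sample K, sample N | the right bank: sample A, sample B, sample C]
8. Boatman goes back to the left bank alone.  [the left bank: sample J, sample K, sample N | the right bank: sample A, sample B, sample C]
9. Boatman goes to the right bank with sample J.  [the left bank: sample K, sample N | the right bank: sample A, sample B, sample C, sample J]
10. Boatman goes back to the left bank alone.  [the left bank: sample K, sample N | the right bank: sample A, sample B, sample C, sample J]
11. Boatman goes to the right bank with sample N.  [the left bank: sample K | the right bank: sample A, sample B, sample C, sample J, sample N]
12. Boatman goes back to the left bank alone.  [the left bank: sample K | the right bank: sample A, sample B, sample C, sample J, sample N]
13. Boatman goes to the right bank with sample K.  [the left bank: — | the right bank: sample A, sample B, sample C, sample J, sample K, sample N]

13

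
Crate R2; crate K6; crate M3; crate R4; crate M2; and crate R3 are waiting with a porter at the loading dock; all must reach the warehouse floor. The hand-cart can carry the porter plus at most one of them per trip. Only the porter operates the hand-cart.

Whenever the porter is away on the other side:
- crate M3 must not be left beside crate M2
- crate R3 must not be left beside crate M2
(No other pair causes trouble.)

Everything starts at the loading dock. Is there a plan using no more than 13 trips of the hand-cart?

Yes

Yes — this plan uses 13 crossings (≤ 13):
1. Porter goes to the warehouse floor with crate M2.
2. Porter goes back to the loading dock alone.
3. Porter goes to the warehouse floor with crate R2.
4. Porter goes back to the loading dock alone.
5. Porter goes to the warehouse floor with crate K6.
6. Porter goes back to the loading dock alone.
7. Porter goes to the warehouse floor with crate M3.
8. Porter goes back to the loading dock with crate M2.
9. Porter goes to the warehouse floor with crate R3.
10. Porter goes back to the loading dock alone.
11. Porter goes to the warehouse floor with crate R4.
12. Porter goes back to the loading dock alone.
13. Porter goes to the warehouse floor with crate M2.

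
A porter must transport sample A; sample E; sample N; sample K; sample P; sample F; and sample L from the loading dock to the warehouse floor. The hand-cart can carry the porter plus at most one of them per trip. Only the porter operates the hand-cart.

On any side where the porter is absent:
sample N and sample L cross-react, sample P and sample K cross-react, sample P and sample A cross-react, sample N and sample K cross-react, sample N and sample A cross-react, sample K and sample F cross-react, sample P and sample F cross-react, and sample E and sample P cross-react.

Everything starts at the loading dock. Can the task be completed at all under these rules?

No

Whatever the first load, the items left behind include a forbidden pair without the porter. No opening move is safe, so no plan exists.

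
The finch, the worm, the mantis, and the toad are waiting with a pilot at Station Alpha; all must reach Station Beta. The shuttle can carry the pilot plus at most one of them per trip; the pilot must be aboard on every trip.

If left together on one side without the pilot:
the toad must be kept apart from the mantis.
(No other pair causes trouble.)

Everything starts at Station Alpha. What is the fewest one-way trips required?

Counting alone: the pilot can take at most 1 across per trip to Station Beta, so moving all 4 needs at least 4 loaded trips out, with a return between consecutive ones — at least 7 crossings.
The plan below uses exactly 7 crossings, so it is optimal:
1. Pilot goes to Station Beta with the mantis.
2. Pilot goes back to Station Alpha alone.
3. Pilot goes to Station Beta with the finch.
4. Pilot goes back to Station Alpha alone.
5. Pilot goes to Station Beta with the worm.
6. Pilot goes back to Station Alpha alone.
7. Pilot goes to Station Beta with the toad.

7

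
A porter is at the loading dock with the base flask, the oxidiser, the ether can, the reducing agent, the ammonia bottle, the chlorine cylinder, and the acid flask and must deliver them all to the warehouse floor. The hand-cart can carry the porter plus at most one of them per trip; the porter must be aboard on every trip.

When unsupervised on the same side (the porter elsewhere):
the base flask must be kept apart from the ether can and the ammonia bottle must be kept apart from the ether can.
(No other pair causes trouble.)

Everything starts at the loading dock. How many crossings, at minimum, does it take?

Counting alone: the porter can take at most 1 across per trip to the warehouse floor, so moving all 7 needs at least 7 loaded trips out, with a return between consecutive ones — at least 13 crossings.
The safety rule pushes this higher. Following every safe sequence of crossings, the most of the 7 that can be at the warehouse floor as the hand-cart arrives there on crossing 13 is 6 — never all 7.
So no plan with fewer than 15 crossings exists, and this one achieves 15:
1. Porter goes to the warehouse floor with the ether can.  [the loading dock: the acid flask, the ammonia bottle, the base flask, the chlorine cylinder, the oxidiser, the reducing agent | the warehouse floor: the ether can]
2. Porter goes back to the loading dock alone.  [the loading dock: the acid flask, the ammonia bottle, the base flask, the chlorine cylinder, the oxidiser, the reducing agent | the warehouse floor: the ether can]
3. Porter goes to the warehouse floor with the base flask.  [the loading dock: the acid flask, the ammonia bottle, the chlorine cylinder, the oxidiser, the reducing agent | the warehouse floor: the base flask, the ether can]
4. Porter goes back to the loading dock with the ether can.  [the loading dock: the acid flask, the ammonia bottle, the chlorine cylinder, the ether can, the oxidiser, the reducing agent | the warehouse floor: the base flask]
5. Porter goes to the warehouse floor with the ammonia bottle.  [the loading dock: the acid flask, the chlorine cylinder, the ether can, the oxidiser, the reducing agent | the warehouse floor: the ammonia bottle, the base flask]
6. Porter goes back to the loading dock alone.  [the loading dock: the acid flask, the chlorine cylinder, the ether can, the oxidiser, the reducing agent | the warehouse floor: the ammonia bottle, the base flask]
7. Porter goes to the warehouse floor with the oxidiser.  [the loading dock: the acid flask, the chlorine cylinder, the ether can, the reducing agent | the warehouse floor: the ammonia bottle, the base flask, the oxidiser]
8. Porter goes back to the loading dock alone.  [the loading dock: the acid flask, the chlorine cylinder, the ether can, the reducing agent | the warehouse floor: the ammonia bottle, the base flask, the oxidiser]
9. Porter goes to the warehouse floor with the reducing agent.  [the loading dock: the acid flask, the chlorine cylinder, the ether can | the warehouse floor: the ammonia bottle, the base flask, the oxidiser, the reducing agent]
10. Porter goes back to the loading dock alone.  [the loading dock: the acid flask, the chlorine cylinder, the ether can | the warehouse floor: the ammonia bottle, the base flask, the oxidiser, the reducing agent]
11. Porter goes to the warehouse floor with the chlorine cylinder.  [the loading dock: the acid flask, the ether can | the warehouse floor: the ammonia bottle, the base flask, the chlorine cylinder, the oxidiser, the reducing agent]
12. Porter goes back to the loading dock alone.  [the loading dock: the acid flask, the ether can | the warehouse floor: the ammonia bottle, the base flask, the chlorine cylinder, the oxidiser, the reducing agent]
13. Porter goes to the warehouse floor with the acid flask.  [the loading dock: the ether can | the warehouse floor: the acid flask, the ammonia bottle, the base flask, the chlorine cylinder, the oxidiser, the reducing agent]
14. Porter goes back to the loading dock alone.  [the loading dock: the ether can | the warehouse floor: the acid flask, the ammonia bottle, the base flask, the chlorine cylinder, the oxidiser, the reducing agent]
15. Porter goes to the warehouse floor with the ether can.  [the loading dock: — | the warehouse floor: the acid flask, the ammonia bottle, the base flask, the chlorine cylinder, the ether can, the oxidiser, the reducing agent]

15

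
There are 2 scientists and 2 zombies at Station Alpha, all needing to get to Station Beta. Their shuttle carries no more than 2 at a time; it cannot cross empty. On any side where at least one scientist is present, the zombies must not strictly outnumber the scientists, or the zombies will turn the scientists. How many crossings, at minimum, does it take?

5

Counting alone: each trip to Station Beta takes at most 2 across and each return brings at least 1 back, so after t trips out (and t−1 returns) at most 2t − (t−1) of the 4 are across; that first reaches 4 at t = 3, so at least 5 crossings are needed.
The plan below uses exactly 5 crossings, so it is optimal:
1. 2 zombies → Station Beta.  (Station Alpha: 2S 0Z; Station Beta: 0S 2Z)
2. 1 zombie ← Station Alpha.  (Station Alpha: 2S 1Z; Station Beta: 0S 1Z)
3. 2 scientists → Station Beta.  (Station Alpha: 0S 1Z; Station Beta: 2S 1Z)
4. 1 zombie ← Station Alpha.  (Station Alpha: 0S 2Z; Station Beta: 2S 0Z)
5. 2 zombies → Station Beta.  (Station Alpha: 0S 0Z; Station Beta: 2S 2Z)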